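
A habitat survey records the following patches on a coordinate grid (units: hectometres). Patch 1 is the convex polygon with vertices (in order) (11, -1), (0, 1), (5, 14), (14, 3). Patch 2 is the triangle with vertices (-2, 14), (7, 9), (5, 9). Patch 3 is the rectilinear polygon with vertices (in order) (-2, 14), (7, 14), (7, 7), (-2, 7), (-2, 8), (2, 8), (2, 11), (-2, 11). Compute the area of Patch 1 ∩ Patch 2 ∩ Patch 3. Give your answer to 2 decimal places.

2.49

The intersection is the polygon with vertices (7,9), (5,9), (3.491,10.078), (3.768,10.796).
By the shoelace formula its area is 2.49.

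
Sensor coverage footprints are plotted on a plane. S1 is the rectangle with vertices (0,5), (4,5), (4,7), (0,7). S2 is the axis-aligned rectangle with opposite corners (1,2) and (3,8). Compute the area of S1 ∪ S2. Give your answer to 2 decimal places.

16.00

By inclusion–exclusion:
Individual areas: |S1| = 8, |S2| = 12.
|S1∩S2|: x∈[1,3], y∈[5,7] → 2·2 = 4.
|S1 ∪ S2| = 20 − 4 = 16.00.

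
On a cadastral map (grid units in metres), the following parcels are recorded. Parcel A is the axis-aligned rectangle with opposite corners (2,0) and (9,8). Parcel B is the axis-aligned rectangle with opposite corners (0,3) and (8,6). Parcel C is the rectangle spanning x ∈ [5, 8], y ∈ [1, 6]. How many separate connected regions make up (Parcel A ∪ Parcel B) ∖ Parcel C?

1

(Parcel A ∪ Parcel B) ∖ Parcel C is a single connected region.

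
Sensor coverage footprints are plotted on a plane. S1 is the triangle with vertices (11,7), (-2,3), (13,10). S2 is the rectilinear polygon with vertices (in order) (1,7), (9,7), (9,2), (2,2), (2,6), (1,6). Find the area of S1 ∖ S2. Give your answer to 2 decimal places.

8.53

|S1| = 15.5, |S1∩S2| = 6.97.
|S1 ∖ S2| = |S1| − |S1∩S2| = 15.5 − 6.97 = 8.53.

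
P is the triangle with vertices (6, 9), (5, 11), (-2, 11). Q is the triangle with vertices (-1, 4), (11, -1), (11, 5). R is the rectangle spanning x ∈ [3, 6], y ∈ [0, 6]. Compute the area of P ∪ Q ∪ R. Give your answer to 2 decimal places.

52.75

By inclusion–exclusion:
Individual areas: |P| = 7, |Q| = 36, |R| = 18.
|P∩Q| = 0.
|P∩R| = 0.
|Q∩R| = 8.25.
|P∩Q∩R| = 0.
|P ∪ Q ∪ R| = 61 − 8.25 + 0 = 52.75.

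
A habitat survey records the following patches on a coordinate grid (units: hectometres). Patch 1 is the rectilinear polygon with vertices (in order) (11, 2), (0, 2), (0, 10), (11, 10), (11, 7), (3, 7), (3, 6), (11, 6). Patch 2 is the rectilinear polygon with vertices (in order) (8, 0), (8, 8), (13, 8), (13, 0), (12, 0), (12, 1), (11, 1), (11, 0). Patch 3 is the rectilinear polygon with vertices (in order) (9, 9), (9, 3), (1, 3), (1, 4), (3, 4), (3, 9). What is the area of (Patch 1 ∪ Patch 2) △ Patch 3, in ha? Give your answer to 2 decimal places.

|Patch 1 ∪ Patch 2| = 104.
|(Patch 1 ∪ Patch 2) ∩ Patch 3| = 33.
|(Patch 1 ∪ Patch 2) △ Patch 3| = 104 + 38 − 66 = 76.00.

76.00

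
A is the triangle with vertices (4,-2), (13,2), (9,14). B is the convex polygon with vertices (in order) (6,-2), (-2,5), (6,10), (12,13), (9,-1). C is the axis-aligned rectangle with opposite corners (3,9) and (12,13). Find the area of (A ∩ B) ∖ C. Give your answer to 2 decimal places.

|A ∩ B| = 46.1064.
|(A ∩ B) ∩ C| = 6.0227.
|(A ∩ B) ∖ C| = 46.1064 − 6.0227 = 40.08.

40.08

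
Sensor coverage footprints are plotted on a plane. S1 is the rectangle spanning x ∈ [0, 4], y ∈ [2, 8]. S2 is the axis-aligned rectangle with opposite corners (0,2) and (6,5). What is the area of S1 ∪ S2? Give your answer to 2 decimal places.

By inclusion–exclusion:
Individual areas: |S1| = 24, |S2| = 18.
|S1∩S2|: x∈[0,4], y∈[2,5] → 4·3 = 12.
|S1 ∪ S2| = 42 − 12 = 30.00.

30.00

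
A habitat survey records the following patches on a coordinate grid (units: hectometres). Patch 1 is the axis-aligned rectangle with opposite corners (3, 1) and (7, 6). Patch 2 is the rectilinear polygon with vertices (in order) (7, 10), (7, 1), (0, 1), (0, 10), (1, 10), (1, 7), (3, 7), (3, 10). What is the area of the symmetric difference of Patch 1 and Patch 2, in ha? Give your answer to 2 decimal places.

37.00

|Patch 1| = 20, |Patch 2| = 57, |Patch 1∩Patch 2| = 20.
|Patch 1 △ Patch 2| = |Patch 1| + |Patch 2| − 2·|Patch 1∩Patch 2| = 20 + 57 − 40 = 37.00.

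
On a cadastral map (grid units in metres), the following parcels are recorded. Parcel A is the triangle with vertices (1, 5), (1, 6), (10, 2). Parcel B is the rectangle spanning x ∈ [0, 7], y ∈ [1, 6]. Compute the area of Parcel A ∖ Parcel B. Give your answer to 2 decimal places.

|Parcel A| = 4.5, |Parcel A∩Parcel B| = 4.
|Parcel A ∖ Parcel B| = |Parcel A| − |Parcel A∩Parcel B| = 4.5 − 4 = 0.50.

0.50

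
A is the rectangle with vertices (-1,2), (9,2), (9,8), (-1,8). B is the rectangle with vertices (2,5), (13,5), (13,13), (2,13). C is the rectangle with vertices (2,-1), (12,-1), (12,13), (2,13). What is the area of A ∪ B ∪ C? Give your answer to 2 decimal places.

By inclusion–exclusion:
Individual areas: |A| = 60, |B| = 88, |C| = 140.
|A∩B|: x∈[2,9], y∈[5,8] → 7·3 = 21.
|A∩C|: x∈[2,9], y∈[2,8] → 7·6 = 42.
|B∩C|: x∈[2,12], y∈[5,13] → 10·8 = 80.
|A∩B∩C| = 21.
|A ∪ B ∪ C| = 288 − 143 + 21 = 166.00.

166.00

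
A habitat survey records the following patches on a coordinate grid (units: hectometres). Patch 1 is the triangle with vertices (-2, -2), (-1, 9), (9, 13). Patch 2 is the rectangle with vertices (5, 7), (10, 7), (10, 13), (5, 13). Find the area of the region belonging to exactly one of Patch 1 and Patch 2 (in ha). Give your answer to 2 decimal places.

|Patch 1| = 53, |Patch 2| = 30, |Patch 1∩Patch 2| = 7.7091.
|Patch 1 △ Patch 2| = |Patch 1| + |Patch 2| − 2·|Patch 1∩Patch 2| = 53 + 30 − 15.4182 = 67.58.

67.58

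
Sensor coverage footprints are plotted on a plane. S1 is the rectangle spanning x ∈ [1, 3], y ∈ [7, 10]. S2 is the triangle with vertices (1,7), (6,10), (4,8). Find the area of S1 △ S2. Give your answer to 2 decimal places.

6.93

|S1| = 6, |S2| = 2, |S1∩S2| = 0.5333.
|S1 △ S2| = |S1| + |S2| − 2·|S1∩S2| = 6 + 2 − 1.0667 = 6.93.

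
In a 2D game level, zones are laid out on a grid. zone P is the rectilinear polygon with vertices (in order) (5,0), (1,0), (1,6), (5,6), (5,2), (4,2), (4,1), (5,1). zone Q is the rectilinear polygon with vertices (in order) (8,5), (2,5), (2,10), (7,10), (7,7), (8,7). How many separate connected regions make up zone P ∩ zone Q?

zone P ∩ zone Q is a single connected region.

1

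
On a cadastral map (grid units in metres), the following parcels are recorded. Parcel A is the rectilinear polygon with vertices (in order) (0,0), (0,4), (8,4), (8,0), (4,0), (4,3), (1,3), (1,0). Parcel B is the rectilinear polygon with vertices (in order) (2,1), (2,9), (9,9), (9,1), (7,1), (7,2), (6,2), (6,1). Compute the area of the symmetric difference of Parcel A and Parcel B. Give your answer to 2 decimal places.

52.00

|Parcel A| = 23, |Parcel B| = 55, |Parcel A∩Parcel B| = 13.
|Parcel A △ Parcel B| = |Parcel A| + |Parcel B| − 2·|Parcel A∩Parcel B| = 23 + 55 − 26 = 52.00.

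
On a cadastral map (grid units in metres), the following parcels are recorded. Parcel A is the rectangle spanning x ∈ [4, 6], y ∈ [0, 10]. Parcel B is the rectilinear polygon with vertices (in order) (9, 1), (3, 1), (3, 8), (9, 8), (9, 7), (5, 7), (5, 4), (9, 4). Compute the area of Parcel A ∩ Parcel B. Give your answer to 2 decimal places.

The intersection is the polygon with vertices (6,1), (4,1), (4,8), (6,8), (6,7), (5,7), (5,4), (6,4).
By the shoelace formula its area is 11.00.

11.00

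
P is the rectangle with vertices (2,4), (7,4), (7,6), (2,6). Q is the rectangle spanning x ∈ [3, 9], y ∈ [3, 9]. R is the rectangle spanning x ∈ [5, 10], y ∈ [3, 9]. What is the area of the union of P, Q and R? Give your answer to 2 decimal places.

44.00

By inclusion–exclusion:
Individual areas: |P| = 10, |Q| = 36, |R| = 30.
|P∩Q|: x∈[3,7], y∈[4,6] → 4·2 = 8.
|P∩R|: x∈[5,7], y∈[4,6] → 2·2 = 4.
|Q∩R|: x∈[5,9], y∈[3,9] → 4·6 = 24.
|P∩Q∩R| = 4.
|P ∪ Q ∪ R| = 76 − 36 + 4 = 44.00.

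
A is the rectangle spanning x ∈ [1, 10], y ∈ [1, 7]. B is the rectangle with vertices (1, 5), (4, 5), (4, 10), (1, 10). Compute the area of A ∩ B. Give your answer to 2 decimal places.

6.00

|A∩B|: x∈[1,4], y∈[5,7] → 3·2 = 6.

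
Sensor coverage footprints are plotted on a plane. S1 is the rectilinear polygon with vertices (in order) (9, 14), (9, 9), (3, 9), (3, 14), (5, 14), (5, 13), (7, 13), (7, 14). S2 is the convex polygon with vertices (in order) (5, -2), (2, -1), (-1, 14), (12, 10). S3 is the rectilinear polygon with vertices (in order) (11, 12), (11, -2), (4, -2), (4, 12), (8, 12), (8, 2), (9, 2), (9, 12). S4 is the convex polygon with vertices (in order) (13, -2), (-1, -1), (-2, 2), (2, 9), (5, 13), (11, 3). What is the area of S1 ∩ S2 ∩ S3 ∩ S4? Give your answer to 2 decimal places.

The intersection is the polygon with vertices (4,11.667), (4.25,12), (5.5,12), (5.623,11.962), (7.4,9), (4,9).
By the shoelace formula its area is 7.46.

7.46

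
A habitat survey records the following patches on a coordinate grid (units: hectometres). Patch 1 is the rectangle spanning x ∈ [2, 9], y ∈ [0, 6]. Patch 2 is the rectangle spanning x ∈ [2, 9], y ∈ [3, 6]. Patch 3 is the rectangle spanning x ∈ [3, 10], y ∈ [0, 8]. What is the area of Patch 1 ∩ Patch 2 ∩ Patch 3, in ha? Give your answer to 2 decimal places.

The intersection is the polygon with vertices (3,3), (3,6), (9,6), (9,3).
By the shoelace formula its area is 18.00.

18.00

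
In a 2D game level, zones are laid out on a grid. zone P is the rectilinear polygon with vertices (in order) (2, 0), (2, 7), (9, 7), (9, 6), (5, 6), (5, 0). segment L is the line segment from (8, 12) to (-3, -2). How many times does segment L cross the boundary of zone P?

The segment meets the boundary at (2,4.364), (4.071,7).

2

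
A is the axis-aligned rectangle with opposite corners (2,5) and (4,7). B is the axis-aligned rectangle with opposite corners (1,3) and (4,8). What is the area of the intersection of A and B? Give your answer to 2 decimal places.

|A∩B|: x∈[2,4], y∈[5,7] → 2·2 = 4.

4.00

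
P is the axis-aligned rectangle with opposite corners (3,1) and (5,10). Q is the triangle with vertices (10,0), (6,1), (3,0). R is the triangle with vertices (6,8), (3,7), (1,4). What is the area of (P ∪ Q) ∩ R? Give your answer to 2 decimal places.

The region (P ∪ Q) ∩ R is the polygon with vertices (3,7), (5,7.667), (5,7.2), (3,5.6).
By the shoelace formula its area is 1.87.

1.87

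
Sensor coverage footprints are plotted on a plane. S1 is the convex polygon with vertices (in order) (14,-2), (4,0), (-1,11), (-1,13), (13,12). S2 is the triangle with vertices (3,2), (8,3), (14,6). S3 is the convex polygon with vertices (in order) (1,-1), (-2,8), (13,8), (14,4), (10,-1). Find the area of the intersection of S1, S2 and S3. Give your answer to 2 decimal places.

4.48

The intersection is the polygon with vertices (13.443,5.798), (13.448,5.724), (8,3), (3.083,2.017), (3.078,2.028).
By the shoelace formula its area is 4.48.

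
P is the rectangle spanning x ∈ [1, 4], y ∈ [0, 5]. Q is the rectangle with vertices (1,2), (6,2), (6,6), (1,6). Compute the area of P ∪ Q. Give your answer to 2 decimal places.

26.00

By inclusion–exclusion:
Individual areas: |P| = 15, |Q| = 20.
|P∩Q|: x∈[1,4], y∈[2,5] → 3·3 = 9.
|P ∪ Q| = 35 − 9 = 26.00.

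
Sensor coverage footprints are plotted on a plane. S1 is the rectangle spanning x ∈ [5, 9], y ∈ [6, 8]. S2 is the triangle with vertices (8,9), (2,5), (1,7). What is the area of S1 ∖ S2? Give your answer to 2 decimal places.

7.25

|S1| = 8, |S1∩S2| = 0.75.
|S1 ∖ S2| = |S1| − |S1∩S2| = 8 − 0.75 = 7.25.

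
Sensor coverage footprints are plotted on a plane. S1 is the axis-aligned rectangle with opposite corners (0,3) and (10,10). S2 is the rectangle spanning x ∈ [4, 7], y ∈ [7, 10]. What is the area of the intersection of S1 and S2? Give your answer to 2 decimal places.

9.00

|S1∩S2|: x∈[4,7], y∈[7,10] → 3·3 = 9.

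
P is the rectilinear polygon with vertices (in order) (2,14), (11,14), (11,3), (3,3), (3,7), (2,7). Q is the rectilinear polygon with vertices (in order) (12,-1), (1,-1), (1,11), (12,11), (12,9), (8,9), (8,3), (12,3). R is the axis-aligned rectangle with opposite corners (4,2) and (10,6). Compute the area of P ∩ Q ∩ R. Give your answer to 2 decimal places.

12.00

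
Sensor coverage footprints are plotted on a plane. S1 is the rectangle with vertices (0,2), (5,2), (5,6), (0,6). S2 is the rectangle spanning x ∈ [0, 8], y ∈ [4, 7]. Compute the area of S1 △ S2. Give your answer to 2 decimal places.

24.00

|S1∩S2|: x∈[0,5], y∈[4,6] → 5·2 = 10.
|S1 △ S2| = |S1| + |S2| − 2·|S1∩S2| = 20 + 24 − 20 = 24.00.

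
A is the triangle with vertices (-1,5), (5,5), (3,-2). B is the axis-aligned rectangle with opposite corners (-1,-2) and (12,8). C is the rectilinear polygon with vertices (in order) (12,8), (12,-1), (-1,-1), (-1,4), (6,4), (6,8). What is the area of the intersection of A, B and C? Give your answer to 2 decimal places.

The intersection is the polygon with vertices (3.286,-1), (2.429,-1), (-0.429,4), (4.714,4).
By the shoelace formula its area is 15.00.

15.00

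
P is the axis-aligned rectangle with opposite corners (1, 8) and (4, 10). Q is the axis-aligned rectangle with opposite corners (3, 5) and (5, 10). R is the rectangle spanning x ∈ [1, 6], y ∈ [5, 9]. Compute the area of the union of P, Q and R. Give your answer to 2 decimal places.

24.00

By inclusion–exclusion:
Individual areas: |P| = 6, |Q| = 10, |R| = 20.
|P∩Q|: x∈[3,4], y∈[8,10] → 1·2 = 2.
|P∩R|: x∈[1,4], y∈[8,9] → 3·1 = 3.
|Q∩R|: x∈[3,5], y∈[5,9] → 2·4 = 8.
|P∩Q∩R| = 1.
|P ∪ Q ∪ R| = 36 − 13 + 1 = 24.00.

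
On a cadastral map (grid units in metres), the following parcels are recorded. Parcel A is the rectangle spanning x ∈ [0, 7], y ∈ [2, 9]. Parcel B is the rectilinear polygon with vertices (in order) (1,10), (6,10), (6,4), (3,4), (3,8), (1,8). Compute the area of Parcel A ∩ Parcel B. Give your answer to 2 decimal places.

The intersection is the polygon with vertices (6,9), (6,4), (3,4), (3,8), (1,8), (1,9).
By the shoelace formula its area is 17.00.

17.00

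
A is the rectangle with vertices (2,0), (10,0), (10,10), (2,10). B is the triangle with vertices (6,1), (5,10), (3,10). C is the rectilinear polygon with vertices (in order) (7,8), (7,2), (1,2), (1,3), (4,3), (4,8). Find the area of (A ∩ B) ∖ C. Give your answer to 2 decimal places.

3.83

|A ∩ B| = 9.
|(A ∩ B) ∩ C| = 5.1667.
|(A ∩ B) ∖ C| = 9 − 5.1667 = 3.83.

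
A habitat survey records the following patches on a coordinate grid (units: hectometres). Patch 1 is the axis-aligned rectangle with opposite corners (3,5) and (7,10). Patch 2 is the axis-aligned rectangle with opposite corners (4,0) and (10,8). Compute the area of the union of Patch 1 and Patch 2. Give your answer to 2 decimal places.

By inclusion–exclusion:
Individual areas: |Patch 1| = 20, |Patch 2| = 48.
|Patch 1∩Patch 2|: x∈[4,7], y∈[5,8] → 3·3 = 9.
|Patch 1 ∪ Patch 2| = 68 − 9 = 59.00.

59.00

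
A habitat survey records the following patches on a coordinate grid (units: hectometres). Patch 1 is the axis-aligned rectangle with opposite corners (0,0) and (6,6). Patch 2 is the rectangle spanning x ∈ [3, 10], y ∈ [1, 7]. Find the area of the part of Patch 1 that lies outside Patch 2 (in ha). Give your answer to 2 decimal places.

|Patch 1∩Patch 2|: x∈[3,6], y∈[1,6] → 3·5 = 15.
|Patch 1| = 36.
|Patch 1 ∖ Patch 2| = |Patch 1| − |Patch 1∩Patch 2| = 36 − 15 = 21.00.

21.00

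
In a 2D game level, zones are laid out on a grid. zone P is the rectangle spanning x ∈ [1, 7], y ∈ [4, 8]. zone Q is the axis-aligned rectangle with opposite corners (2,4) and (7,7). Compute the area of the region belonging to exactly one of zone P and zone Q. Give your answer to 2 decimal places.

|zone P∩zone Q|: x∈[2,7], y∈[4,7] → 5·3 = 15.
|zone P △ zone Q| = |zone P| + |zone Q| − 2·|zone P∩zone Q| = 24 + 15 − 30 = 9.00.

9.00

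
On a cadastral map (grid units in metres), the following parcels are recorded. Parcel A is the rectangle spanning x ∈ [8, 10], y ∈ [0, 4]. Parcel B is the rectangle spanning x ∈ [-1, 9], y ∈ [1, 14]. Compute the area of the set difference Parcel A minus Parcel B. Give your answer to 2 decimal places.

5.00

|Parcel A∩Parcel B|: x∈[8,9], y∈[1,4] → 1·3 = 3.
|Parcel A| = 8.
|Parcel A ∖ Parcel B| = |Parcel A| − |Parcel A∩Parcel B| = 8 − 3 = 5.00.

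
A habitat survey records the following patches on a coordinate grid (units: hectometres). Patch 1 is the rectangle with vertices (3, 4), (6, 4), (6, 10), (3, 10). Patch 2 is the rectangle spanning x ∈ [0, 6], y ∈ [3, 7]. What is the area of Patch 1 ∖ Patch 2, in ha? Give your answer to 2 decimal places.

|Patch 1∩Patch 2|: x∈[3,6], y∈[4,7] → 3·3 = 9.
|Patch 1| = 18.
|Patch 1 ∖ Patch 2| = |Patch 1| − |Patch 1∩Patch 2| = 18 − 9 = 9.00.

9.00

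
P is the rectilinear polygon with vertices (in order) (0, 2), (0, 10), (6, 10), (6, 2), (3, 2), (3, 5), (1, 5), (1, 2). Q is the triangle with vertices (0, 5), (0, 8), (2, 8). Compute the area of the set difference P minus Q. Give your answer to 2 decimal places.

|P| = 42, |P∩Q| = 3.
|P ∖ Q| = |P| − |P∩Q| = 42 − 3 = 39.00.

39.00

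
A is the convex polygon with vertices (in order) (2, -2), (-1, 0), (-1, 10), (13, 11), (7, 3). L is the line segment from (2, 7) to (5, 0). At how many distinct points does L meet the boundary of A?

1

The segment meets the boundary at (4.7,0.7).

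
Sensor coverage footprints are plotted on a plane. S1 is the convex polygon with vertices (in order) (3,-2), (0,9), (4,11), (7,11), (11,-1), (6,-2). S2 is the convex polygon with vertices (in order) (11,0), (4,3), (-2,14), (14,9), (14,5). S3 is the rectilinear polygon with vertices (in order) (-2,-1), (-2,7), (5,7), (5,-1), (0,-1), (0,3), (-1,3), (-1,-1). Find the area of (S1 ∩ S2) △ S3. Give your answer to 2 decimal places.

|S1 ∩ S2| = 56.4087.
|(S1 ∩ S2) ∩ S3| = 8.5779.
|(S1 ∩ S2) △ S3| = 56.4087 + 52 − 17.1558 = 91.25.

91.25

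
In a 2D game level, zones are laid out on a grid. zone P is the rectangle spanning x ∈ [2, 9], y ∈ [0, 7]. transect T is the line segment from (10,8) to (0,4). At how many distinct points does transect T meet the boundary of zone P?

The segment meets the boundary at (2,4.8), (7.5,7).

2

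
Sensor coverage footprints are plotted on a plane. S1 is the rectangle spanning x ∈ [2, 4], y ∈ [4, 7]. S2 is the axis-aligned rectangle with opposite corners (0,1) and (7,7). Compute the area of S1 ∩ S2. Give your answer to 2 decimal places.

|S1∩S2|: x∈[2,4], y∈[4,7] → 2·3 = 6.

6.00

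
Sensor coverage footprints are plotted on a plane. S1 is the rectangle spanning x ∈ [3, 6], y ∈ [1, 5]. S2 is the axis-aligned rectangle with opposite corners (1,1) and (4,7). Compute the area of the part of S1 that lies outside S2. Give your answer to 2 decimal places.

|S1∩S2|: x∈[3,4], y∈[1,5] → 1·4 = 4.
|S1| = 12.
|S1 ∖ S2| = |S1| − |S1∩S2| = 12 − 4 = 8.00.

8.00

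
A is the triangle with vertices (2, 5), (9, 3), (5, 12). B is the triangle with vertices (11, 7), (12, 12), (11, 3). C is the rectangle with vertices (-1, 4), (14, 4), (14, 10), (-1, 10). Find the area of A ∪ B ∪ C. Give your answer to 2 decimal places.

By inclusion–exclusion:
Individual areas: |A| = 27.5, |B| = 2, |C| = 90.
|A∩B| = 0.
|A∩C| = 24.2262.
|B∩C| = 1.7667.
|A∩B∩C| = 0.
|A ∪ B ∪ C| = 119.5 − 25.9929 + 0 = 93.51.

93.51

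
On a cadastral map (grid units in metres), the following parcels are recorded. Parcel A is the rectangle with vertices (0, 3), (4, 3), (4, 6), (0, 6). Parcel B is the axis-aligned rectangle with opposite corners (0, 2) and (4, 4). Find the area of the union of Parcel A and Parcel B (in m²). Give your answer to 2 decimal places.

16.00

By inclusion–exclusion:
Individual areas: |Parcel A| = 12, |Parcel B| = 8.
|Parcel A∩Parcel B|: x∈[0,4], y∈[3,4] → 4·1 = 4.
|Parcel A ∪ Parcel B| = 20 − 4 = 16.00.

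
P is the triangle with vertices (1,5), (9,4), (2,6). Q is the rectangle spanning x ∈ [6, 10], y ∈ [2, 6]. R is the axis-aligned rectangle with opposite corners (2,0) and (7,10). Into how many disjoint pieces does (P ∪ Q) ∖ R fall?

2

(P ∪ Q) ∖ R splits into 2 disjoint pieces (area 0.5625, area 12).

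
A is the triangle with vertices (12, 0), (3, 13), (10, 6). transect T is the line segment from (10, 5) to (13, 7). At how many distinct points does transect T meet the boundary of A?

1

The segment meets the boundary at (10.273,5.182).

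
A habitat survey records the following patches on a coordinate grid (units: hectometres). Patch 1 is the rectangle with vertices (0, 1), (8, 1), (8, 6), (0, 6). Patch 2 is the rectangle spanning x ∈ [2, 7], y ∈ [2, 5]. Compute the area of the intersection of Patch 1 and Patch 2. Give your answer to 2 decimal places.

|Patch 1∩Patch 2|: x∈[2,7], y∈[2,5] → 5·3 = 15.

15.00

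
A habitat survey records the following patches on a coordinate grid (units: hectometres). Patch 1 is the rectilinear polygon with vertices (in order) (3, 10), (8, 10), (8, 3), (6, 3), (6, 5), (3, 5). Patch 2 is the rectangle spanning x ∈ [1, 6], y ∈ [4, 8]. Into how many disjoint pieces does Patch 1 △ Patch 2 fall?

Patch 1 △ Patch 2 is a single connected region.

1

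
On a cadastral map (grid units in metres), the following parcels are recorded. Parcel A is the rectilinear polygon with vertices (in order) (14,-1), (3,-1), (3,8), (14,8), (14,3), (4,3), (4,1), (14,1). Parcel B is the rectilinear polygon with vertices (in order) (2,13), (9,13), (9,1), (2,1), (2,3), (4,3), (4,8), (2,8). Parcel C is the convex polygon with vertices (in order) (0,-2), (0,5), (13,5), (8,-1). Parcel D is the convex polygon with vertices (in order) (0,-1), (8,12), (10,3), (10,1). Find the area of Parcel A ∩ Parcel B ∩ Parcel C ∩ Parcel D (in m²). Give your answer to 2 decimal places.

12.00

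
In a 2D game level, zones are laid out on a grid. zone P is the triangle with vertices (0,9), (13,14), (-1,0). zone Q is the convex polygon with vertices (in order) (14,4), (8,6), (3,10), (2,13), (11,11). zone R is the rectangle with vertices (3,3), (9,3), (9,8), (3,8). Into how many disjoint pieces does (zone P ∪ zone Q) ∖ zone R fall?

(zone P ∪ zone Q) ∖ zone R is a single connected region.

1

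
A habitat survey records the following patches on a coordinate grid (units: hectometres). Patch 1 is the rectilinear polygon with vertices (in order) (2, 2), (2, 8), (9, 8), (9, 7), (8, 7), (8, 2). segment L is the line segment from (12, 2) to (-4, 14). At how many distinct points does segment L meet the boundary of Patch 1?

The segment meets the boundary at (4,8), (8,5).

2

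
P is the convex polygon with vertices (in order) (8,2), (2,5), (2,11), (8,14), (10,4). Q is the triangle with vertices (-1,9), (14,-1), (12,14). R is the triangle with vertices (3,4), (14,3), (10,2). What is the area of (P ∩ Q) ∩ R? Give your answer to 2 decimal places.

1.05

The region (P ∩ Q) ∩ R is the polygon with vertices (8.6,2.6), (7.053,3.632), (9.417,3.417).
By the shoelace formula its area is 1.05.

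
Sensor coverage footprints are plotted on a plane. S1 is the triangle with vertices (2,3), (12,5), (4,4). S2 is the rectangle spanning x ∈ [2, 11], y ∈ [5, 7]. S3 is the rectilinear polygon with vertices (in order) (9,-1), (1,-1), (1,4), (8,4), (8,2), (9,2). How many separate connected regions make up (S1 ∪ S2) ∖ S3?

2

(S1 ∪ S2) ∖ S3 splits into 2 disjoint pieces (area 1.5, area 18).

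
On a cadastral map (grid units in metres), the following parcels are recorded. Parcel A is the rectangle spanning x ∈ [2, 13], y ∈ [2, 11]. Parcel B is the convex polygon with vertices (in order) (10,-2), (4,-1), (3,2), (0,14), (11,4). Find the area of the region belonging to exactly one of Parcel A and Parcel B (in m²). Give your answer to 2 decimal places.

78.07

|Parcel A| = 99, |Parcel B| = 82.5, |Parcel A∩Parcel B| = 51.7167.
|Parcel A △ Parcel B| = |Parcel A| + |Parcel B| − 2·|Parcel A∩Parcel B| = 99 + 82.5 − 103.4333 = 78.07.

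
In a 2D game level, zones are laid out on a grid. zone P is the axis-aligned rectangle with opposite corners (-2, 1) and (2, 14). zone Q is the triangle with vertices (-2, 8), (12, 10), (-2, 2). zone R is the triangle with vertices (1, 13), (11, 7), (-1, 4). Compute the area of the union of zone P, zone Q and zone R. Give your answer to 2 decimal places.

89.95

By inclusion–exclusion:
Individual areas: |zone P| = 52, |zone Q| = 42, |zone R| = 51.
|zone P∩zone Q| = 20.5714.
|zone P∩zone R| = 16.575.
|zone Q∩zone R| = 27.8788.
|zone P∩zone Q∩zone R| = 9.9769.
|zone P ∪ zone Q ∪ zone R| = 145 − 65.0252 + 9.9769 = 89.95.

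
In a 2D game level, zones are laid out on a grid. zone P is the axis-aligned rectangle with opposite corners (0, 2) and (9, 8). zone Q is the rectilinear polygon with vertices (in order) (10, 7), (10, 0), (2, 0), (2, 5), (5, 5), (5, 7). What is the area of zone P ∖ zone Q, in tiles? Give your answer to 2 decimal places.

|zone P| = 54, |zone P∩zone Q| = 29.
|zone P ∖ zone Q| = |zone P| − |zone P∩zone Q| = 54 − 29 = 25.00.

25.00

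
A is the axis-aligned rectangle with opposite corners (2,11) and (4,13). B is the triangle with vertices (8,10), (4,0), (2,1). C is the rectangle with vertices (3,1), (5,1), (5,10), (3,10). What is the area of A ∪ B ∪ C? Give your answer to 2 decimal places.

By inclusion–exclusion:
Individual areas: |A| = 4, |B| = 12, |C| = 18.
|A∩B| = 0.
|A∩C| = 0 (no overlap).
|B∩C| = 5.55.
|A∩B∩C| = 0.
|A ∪ B ∪ C| = 34 − 5.55 + 0 = 28.45.

28.45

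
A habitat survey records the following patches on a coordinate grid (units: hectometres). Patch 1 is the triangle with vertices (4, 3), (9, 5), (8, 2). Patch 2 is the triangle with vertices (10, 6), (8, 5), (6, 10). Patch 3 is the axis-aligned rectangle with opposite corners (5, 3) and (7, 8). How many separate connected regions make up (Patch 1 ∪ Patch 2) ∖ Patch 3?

(Patch 1 ∪ Patch 2) ∖ Patch 3 splits into 2 disjoint pieces (area 4.9, area 5.95).

2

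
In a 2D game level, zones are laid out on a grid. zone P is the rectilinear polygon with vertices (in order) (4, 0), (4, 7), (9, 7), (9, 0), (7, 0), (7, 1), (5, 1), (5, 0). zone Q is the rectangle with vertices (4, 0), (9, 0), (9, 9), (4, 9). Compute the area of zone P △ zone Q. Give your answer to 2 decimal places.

|zone P| = 33, |zone Q| = 45, |zone P∩zone Q| = 33.
|zone P △ zone Q| = |zone P| + |zone Q| − 2·|zone P∩zone Q| = 33 + 45 − 66 = 12.00.

12.00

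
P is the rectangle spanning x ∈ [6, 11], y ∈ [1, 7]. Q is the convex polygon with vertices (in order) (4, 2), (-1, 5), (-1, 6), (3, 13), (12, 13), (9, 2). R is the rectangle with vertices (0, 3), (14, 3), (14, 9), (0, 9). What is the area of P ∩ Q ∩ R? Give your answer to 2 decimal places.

15.27

The intersection is the polygon with vertices (10.364,7), (9.273,3), (6,3), (6,7).
By the shoelace formula its area is 15.27.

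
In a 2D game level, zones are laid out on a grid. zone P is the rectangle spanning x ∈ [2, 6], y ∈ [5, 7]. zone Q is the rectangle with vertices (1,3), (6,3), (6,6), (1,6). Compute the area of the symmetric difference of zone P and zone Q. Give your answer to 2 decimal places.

|zone P∩zone Q|: x∈[2,6], y∈[5,6] → 4·1 = 4.
|zone P △ zone Q| = |zone P| + |zone Q| − 2·|zone P∩zone Q| = 8 + 15 − 8 = 15.00.

15.00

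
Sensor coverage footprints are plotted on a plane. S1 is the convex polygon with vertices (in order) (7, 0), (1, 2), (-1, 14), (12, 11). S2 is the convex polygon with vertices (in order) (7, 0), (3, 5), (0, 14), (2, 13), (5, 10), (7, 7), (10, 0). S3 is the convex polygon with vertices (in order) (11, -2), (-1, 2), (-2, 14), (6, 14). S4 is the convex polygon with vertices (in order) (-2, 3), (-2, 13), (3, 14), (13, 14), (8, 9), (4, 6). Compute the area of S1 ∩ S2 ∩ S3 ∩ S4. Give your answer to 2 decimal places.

The intersection is the polygon with vertices (5,10), (6.444,7.833), (4,6), (2.857,5.429), (0.188,13.438), (0.857,13.571), (0.857,13.571), (2,13).
By the shoelace formula its area is 22.99.

22.99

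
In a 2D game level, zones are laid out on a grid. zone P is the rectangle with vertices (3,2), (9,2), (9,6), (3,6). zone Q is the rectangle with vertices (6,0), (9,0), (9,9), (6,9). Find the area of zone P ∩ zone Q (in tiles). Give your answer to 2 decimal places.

|zone P∩zone Q|: x∈[6,9], y∈[2,6] → 3·4 = 12.

12.00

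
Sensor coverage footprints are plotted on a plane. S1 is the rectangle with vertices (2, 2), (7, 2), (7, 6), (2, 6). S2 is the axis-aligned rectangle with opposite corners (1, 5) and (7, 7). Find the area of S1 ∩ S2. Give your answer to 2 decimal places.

5.00

|S1∩S2|: x∈[2,7], y∈[5,6] → 5·1 = 5.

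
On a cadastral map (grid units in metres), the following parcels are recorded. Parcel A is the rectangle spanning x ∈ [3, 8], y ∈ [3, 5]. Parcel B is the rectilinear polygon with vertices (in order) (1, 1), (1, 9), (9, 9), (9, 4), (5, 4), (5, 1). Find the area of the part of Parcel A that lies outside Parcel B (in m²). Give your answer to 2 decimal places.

3.00

|Parcel A| = 10, |Parcel A∩Parcel B| = 7.
|Parcel A ∖ Parcel B| = |Parcel A| − |Parcel A∩Parcel B| = 10 − 7 = 3.00.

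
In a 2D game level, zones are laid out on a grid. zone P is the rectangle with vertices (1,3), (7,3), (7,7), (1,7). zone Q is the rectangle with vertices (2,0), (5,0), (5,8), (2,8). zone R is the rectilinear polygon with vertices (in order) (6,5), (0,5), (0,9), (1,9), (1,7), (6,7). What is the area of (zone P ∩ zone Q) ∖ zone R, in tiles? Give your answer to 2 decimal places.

6.00

|zone P ∩ zone Q| = 12.
|(zone P ∩ zone Q) ∩ zone R| = 6.
|(zone P ∩ zone Q) ∖ zone R| = 12 − 6 = 6.00.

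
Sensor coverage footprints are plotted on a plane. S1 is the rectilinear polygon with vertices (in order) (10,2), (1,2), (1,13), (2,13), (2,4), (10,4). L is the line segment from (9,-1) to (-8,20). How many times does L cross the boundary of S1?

4

The segment meets the boundary at (2,7.647), (4.952,4), (6.571,2), (1,8.882).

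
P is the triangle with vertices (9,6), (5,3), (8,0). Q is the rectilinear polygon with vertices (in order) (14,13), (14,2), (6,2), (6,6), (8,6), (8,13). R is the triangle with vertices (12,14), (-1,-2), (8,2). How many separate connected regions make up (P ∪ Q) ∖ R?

2

(P ∪ Q) ∖ R splits into 2 disjoint pieces (area 6.2524, area 47.5513).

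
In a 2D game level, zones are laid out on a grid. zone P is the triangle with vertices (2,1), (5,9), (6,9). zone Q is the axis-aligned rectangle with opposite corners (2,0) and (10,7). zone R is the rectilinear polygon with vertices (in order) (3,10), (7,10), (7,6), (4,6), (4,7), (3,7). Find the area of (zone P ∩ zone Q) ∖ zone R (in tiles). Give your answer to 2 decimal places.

1.58

|zone P ∩ zone Q| = 2.25.
|(zone P ∩ zone Q) ∩ zone R| = 0.6667.
|(zone P ∩ zone Q) ∖ zone R| = 2.25 − 0.6667 = 1.58.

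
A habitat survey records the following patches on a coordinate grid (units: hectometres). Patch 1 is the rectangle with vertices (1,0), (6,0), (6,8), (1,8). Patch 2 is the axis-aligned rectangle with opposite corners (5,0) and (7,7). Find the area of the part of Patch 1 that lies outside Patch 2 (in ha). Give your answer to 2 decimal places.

33.00

|Patch 1∩Patch 2|: x∈[5,6], y∈[0,7] → 1·7 = 7.
|Patch 1| = 40.
|Patch 1 ∖ Patch 2| = |Patch 1| − |Patch 1∩Patch 2| = 40 − 7 = 33.00.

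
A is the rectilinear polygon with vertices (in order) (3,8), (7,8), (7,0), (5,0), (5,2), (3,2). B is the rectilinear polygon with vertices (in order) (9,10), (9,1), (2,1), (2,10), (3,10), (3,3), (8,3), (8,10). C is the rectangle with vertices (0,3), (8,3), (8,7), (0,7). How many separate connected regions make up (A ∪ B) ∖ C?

(A ∪ B) ∖ C splits into 2 disjoint pieces (area 7, area 23).

2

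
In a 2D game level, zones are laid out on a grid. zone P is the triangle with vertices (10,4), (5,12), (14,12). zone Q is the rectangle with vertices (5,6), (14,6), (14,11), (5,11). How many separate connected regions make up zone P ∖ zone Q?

zone P ∖ zone Q splits into 2 disjoint pieces (area 2.25, area 8.4375).

2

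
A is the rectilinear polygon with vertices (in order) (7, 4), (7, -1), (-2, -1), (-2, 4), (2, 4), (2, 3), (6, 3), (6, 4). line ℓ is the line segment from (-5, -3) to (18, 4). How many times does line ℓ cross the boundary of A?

2

The segment meets the boundary at (7,0.652), (1.571,-1).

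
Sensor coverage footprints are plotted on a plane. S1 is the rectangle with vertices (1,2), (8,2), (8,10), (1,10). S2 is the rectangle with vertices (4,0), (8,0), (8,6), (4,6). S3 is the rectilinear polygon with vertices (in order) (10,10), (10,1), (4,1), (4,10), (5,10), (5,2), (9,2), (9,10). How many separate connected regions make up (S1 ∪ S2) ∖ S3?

(S1 ∪ S2) ∖ S3 splits into 3 disjoint pieces (area 4, area 24, area 24).

3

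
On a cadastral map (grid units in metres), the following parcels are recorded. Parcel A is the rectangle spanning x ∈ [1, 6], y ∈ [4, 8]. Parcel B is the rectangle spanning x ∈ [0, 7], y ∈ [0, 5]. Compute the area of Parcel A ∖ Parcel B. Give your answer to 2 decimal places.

15.00

|Parcel A∩Parcel B|: x∈[1,6], y∈[4,5] → 5·1 = 5.
|Parcel A| = 20.
|Parcel A ∖ Parcel B| = |Parcel A| − |Parcel A∩Parcel B| = 20 − 5 = 15.00.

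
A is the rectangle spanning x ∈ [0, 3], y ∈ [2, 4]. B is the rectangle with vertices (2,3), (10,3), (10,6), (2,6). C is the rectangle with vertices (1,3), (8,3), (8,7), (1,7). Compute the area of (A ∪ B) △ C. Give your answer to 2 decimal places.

19.00

|A ∪ B| = 29.
|(A ∪ B) ∩ C| = 19.
|(A ∪ B) △ C| = 29 + 28 − 38 = 19.00.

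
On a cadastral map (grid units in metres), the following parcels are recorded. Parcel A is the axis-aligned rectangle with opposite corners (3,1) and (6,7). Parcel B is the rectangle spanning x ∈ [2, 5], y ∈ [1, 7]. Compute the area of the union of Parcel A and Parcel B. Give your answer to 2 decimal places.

24.00

By inclusion–exclusion:
Individual areas: |Parcel A| = 18, |Parcel B| = 18.
|Parcel A∩Parcel B|: x∈[3,5], y∈[1,7] → 2·6 = 12.
|Parcel A ∪ Parcel B| = 36 − 12 = 24.00.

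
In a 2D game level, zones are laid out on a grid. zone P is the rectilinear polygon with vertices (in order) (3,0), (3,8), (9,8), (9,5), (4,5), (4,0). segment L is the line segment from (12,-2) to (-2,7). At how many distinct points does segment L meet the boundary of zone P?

The segment meets the boundary at (3,3.786), (4,3.143).

2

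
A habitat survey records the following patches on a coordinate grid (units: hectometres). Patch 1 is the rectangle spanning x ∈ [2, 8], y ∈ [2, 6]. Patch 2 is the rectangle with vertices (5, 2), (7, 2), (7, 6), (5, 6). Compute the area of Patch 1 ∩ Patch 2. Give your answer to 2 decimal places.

8.00

|Patch 1∩Patch 2|: x∈[5,7], y∈[2,6] → 2·4 = 8.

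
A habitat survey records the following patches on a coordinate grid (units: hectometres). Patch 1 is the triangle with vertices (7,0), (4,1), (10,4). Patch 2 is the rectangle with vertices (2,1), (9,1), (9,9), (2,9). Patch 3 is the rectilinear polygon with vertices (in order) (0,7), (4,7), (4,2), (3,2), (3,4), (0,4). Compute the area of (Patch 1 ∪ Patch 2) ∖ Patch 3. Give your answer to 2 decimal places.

50.29

|Patch 1 ∪ Patch 2| = 58.2917.
|(Patch 1 ∪ Patch 2) ∩ Patch 3| = 8.
|(Patch 1 ∪ Patch 2) ∖ Patch 3| = 58.2917 − 8 = 50.29.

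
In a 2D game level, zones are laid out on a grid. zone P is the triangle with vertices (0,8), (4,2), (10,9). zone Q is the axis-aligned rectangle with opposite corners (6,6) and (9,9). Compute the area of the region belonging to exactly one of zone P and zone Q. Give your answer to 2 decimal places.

|zone P| = 32, |zone Q| = 9, |zone P∩zone Q| = 6.8095.
|zone P △ zone Q| = |zone P| + |zone Q| − 2·|zone P∩zone Q| = 32 + 9 − 13.619 = 27.38.

27.38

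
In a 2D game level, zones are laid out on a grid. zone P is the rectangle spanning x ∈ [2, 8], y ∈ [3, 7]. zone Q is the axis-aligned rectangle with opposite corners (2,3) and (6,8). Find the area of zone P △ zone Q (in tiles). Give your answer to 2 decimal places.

12.00

|zone P∩zone Q|: x∈[2,6], y∈[3,7] → 4·4 = 16.
|zone P △ zone Q| = |zone P| + |zone Q| − 2·|zone P∩zone Q| = 24 + 20 − 32 = 12.00.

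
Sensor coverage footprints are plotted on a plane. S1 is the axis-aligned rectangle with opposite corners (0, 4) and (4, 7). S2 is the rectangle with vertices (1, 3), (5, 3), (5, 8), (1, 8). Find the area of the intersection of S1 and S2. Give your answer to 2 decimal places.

9.00

|S1∩S2|: x∈[1,4], y∈[4,7] → 3·3 = 9.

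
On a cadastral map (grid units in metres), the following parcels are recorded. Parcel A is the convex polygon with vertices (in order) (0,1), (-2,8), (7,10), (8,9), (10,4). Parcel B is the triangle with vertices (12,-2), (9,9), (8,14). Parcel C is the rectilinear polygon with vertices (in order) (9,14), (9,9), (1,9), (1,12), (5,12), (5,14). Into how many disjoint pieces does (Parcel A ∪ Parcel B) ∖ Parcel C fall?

(Parcel A ∪ Parcel B) ∖ Parcel C splits into 2 disjoint pieces (area 66.75, area 1.5).

2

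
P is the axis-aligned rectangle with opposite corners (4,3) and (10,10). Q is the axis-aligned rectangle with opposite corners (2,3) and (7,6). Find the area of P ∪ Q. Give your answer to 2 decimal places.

48.00

By inclusion–exclusion:
Individual areas: |P| = 42, |Q| = 15.
|P∩Q|: x∈[4,7], y∈[3,6] → 3·3 = 9.
|P ∪ Q| = 57 − 9 = 48.00.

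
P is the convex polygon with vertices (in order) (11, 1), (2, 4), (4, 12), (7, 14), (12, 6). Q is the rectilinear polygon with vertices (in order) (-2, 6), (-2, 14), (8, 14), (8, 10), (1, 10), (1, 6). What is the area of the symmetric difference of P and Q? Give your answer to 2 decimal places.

105.60

|P| = 79, |Q| = 52, |P∩Q| = 12.7.
|P △ Q| = |P| + |Q| − 2·|P∩Q| = 79 + 52 − 25.4 = 105.60.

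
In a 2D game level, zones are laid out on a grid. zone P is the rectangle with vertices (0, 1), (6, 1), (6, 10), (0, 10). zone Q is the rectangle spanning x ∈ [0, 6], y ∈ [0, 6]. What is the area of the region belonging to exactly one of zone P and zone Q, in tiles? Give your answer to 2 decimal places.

30.00

|zone P∩zone Q|: x∈[0,6], y∈[1,6] → 6·5 = 30.
|zone P △ zone Q| = |zone P| + |zone Q| − 2·|zone P∩zone Q| = 54 + 36 − 60 = 30.00.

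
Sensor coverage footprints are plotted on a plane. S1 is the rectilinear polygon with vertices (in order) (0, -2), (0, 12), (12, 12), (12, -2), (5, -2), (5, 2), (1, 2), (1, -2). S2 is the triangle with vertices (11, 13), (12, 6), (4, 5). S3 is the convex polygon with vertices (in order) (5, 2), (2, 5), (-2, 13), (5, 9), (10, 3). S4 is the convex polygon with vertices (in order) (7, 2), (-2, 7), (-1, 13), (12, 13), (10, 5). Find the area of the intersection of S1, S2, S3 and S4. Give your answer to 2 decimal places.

The intersection is the polygon with vertices (6.22,7.537), (7.925,5.491), (4,5).
By the shoelace formula its area is 4.43.

4.43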